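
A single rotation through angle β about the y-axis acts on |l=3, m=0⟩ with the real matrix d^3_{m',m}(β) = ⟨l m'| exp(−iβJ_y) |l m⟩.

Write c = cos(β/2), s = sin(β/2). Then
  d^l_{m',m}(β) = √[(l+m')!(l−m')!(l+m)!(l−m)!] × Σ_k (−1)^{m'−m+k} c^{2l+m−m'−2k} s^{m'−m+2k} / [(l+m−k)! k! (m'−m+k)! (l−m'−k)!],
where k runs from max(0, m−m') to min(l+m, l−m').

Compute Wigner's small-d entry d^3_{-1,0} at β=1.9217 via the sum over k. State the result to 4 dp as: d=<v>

d=-0.1664

d^3_{-1,0}(β=1.9217) via Wigner's sum:
c=cos(1.9217/2)=0.572823, s=sin(1.9217/2)=0.819679; N=√[2·24·6·6]=41.569219
Admissible k: 1..3 (factorial args all ≥0)
  k=1: (−1)^0·41.5692/(12)·0.5728^5·0.8197^1 = +0.175121
  k=2: (−1)^1·41.5692/(4)·0.5728^3·0.8197^3 = -1.075735
  k=3: (−1)^2·41.5692/(12)·0.5728^1·0.8197^5 = +0.734226
d^3_{-1,0}(1.9217) = +0.175121 -1.075735 +0.734226 = -0.166388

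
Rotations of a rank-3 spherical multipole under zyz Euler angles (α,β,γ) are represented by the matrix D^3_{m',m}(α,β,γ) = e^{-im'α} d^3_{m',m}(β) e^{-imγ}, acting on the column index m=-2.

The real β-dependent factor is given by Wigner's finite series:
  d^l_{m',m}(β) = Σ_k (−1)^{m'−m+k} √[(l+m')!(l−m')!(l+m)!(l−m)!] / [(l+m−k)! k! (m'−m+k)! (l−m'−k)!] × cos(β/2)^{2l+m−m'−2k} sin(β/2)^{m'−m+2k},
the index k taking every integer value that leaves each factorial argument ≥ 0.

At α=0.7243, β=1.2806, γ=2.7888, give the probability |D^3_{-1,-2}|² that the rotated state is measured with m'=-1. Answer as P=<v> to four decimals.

P=0.0048

Split into d^3_{-1,-2}(β=1.2806) × two z-phases.
Half-angle: c=0.801917, s=0.597436. N=√(2·24·1·120)=75.894664
The bounds max(0,m−m')=0 and min(l+m,l−m')=1 give 2 terms
  k=0: (−1)^1·75.8947/(24)·0.8019^5·0.5974^1 = -0.626523
  k=1: (−1)^2·75.8947/(12)·0.8019^3·0.5974^3 = +0.695491
d^3_{-1,-2}(1.2806) = -0.626523 +0.695491 = +0.068968
|D^3_{-1,-2}|² = |d^3_{-1,-2}(β)|² = (+0.068968)² = 0.004757 (the z-rotation phases have unit modulus)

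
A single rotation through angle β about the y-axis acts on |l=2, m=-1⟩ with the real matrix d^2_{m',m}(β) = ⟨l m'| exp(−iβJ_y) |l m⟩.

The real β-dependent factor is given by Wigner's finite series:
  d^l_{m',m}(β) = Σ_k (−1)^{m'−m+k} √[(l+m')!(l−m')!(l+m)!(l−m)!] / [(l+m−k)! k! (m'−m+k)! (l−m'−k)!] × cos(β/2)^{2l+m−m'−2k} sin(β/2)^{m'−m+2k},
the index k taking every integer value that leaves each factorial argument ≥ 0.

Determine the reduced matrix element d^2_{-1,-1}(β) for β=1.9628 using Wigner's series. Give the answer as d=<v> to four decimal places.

d=-0.5451

d^2_{-1,-1}(β=1.9628) via Wigner's sum:
Half-angle: c=0.555859, s=0.831276. N=√(1·6·1·6)=6.000000
k: max(0,(-1)−(-1))=0 … min(2+(-1),2−(-1))=1
  k=0: (−1)^0·6.0000/(6)·0.5559^4·0.8313^0 = +0.095468
  k=1: (−1)^1·6.0000/(2)·0.5559^2·0.8313^2 = -0.640534
d^2_{-1,-1}(1.9628) = +0.095468 -0.640534 = -0.545065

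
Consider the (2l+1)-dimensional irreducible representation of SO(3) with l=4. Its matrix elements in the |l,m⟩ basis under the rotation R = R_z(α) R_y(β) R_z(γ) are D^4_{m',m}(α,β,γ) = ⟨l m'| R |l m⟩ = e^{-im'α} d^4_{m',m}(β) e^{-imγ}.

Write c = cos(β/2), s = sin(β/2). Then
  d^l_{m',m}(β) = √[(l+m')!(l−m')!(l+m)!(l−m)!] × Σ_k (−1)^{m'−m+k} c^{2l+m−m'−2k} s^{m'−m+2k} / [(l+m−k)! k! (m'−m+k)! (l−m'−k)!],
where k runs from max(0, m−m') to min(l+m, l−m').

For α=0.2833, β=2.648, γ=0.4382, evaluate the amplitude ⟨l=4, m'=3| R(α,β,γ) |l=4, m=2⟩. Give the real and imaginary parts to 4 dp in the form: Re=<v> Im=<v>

D^4_{3,2}(0.2833,2.648,0.4382) = e^{-i·3·0.2833}·d^4_{3,2}(2.648)·e^{-i·2·0.4382}. Compute d first:
With c≡cos(β/2)=0.244299 and s≡sin(β/2)=0.969700, N=[5040·1·720·2]^{1/2}=2693.993318
The bounds max(0,m−m')=0 and min(l+m,l−m')=1 give 2 terms
  k=0: (−1)^1·2693.9933/(720)·0.2443^7·0.9697^1 = -0.000188
  k=1: (−1)^2·2693.9933/(240)·0.2443^5·0.9697^3 = +0.008906
d^4_{3,2}(2.648) = -0.000188 +0.008906 = +0.008718
D = (+0.660058-0.751214i)·(+0.008718)·(+0.639922-0.768440i) = -0.001350-0.008613i

Re=-0.0014 Im=-0.0086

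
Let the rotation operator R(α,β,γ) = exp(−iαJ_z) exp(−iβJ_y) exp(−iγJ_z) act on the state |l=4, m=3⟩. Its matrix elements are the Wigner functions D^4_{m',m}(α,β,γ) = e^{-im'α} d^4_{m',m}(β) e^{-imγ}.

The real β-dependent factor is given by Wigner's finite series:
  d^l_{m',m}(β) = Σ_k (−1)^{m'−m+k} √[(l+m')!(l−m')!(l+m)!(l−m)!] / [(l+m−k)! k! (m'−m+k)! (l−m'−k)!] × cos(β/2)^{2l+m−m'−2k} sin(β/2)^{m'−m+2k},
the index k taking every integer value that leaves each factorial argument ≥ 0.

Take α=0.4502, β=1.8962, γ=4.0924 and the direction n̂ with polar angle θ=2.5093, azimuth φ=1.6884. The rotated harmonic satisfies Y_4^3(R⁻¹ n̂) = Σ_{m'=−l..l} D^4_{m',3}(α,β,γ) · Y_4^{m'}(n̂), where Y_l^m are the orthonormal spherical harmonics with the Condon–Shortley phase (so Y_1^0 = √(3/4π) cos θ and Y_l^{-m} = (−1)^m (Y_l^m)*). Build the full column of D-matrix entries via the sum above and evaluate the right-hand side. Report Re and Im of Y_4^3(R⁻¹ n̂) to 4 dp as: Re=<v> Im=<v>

Need the full column D^4_{m',3} for m'=−4..4 at α=0.4502, β=1.8962, γ=4.0924.
cos(β/2)=0.583228, sin(β/2)=0.812309
d^4_{-4,3}: single k=7 term ⇒ +0.384974;  D = -0.191010+0.334246i
d^4_{-3,3}: k∈[6..7] ⇒ +0.684071 -0.189570 = +0.494501;  D = -0.034081+0.493325i
d^4_{-2,3}: k∈[5..6] ⇒ +0.787599 -0.509273 = +0.278327;  D = +0.103554+0.258345i
d^4_{-1,3}: k∈[4..5] ⇒ +0.666432 -0.775664 = -0.109232;  D = -0.080710-0.073603i
d^4_{0,3}: k∈[3..4] ⇒ +0.427974 -0.830202 = -0.402228;  D = -0.385528-0.114698i
d^4_{1,3}: k∈[2..3] ⇒ +0.206130 -0.666432 = -0.460302;  D = -0.454347+0.073802i
d^4_{2,3}: k∈[1..2] ⇒ +0.069767 -0.406012 = -0.336245;  D = -0.275365+0.192962i
d^4_{3,3}: k∈[0..1] ⇒ +0.013388 -0.181789 = -0.168402;  D = -0.082117+0.147024i
d^4_{4,3}: single k=0 term ⇒ -0.052739;  D = -0.003119+0.052647i
Y_4^{m'}(θ=2.5093,φ=1.6884) and Σ D·Y over m':
  (-0.1910+0.3342i)·(+0.0481-0.0245i)  (-0.0341+0.4933i)·(-0.0720-0.1956i)  (+0.1036+0.2583i)·(-0.4039+0.0968i)  (-0.0807-0.0736i)·(+0.0412+0.3483i)  (-0.3855-0.1147i)·(-0.1800+0.0000i)  (-0.4543+0.0738i)·(-0.0412+0.3483i)  (-0.2754+0.1930i)·(-0.4039-0.0968i)  (-0.0821+0.1470i)·(+0.0720-0.1956i)  (-0.0031+0.0526i)·(+0.0481+0.0245i)
Y_4^3(R⁻¹ n̂) = +0.267093-0.296408i

Re=0.2671 Im=-0.2964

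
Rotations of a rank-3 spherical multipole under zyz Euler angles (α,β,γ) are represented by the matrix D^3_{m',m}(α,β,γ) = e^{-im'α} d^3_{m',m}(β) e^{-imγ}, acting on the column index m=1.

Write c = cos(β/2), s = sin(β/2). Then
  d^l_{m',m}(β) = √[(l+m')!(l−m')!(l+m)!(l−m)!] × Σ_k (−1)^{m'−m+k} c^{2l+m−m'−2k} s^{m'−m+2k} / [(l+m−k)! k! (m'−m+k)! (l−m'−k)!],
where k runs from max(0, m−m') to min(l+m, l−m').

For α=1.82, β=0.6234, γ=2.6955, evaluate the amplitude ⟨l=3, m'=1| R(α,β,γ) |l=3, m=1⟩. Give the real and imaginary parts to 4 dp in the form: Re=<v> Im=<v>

Split into d^3_{1,1}(β=0.6234) × two z-phases.
With c≡cos(β/2)=0.951814 and s≡sin(β/2)=0.306677, N=[24·2·24·2]^{1/2}=48.000000
The bounds max(0,m−m')=0 and min(l+m,l−m')=2 give 3 terms
  k=0: (−1)^0·48.0000/(48)·0.9518^6·0.3067^0 = +0.743552
  k=1: (−1)^1·48.0000/(6)·0.9518^4·0.3067^2 = -0.617533
  k=2: (−1)^2·48.0000/(8)·0.9518^2·0.3067^4 = +0.048082
d^3_{1,1}(0.6234) = +0.743552 -0.617533 +0.048082 = +0.174101
Phases: e^{-i·(1)·1.82}=-0.246632-0.969109i, e^{-i·(1)·2.6955}=-0.902140-0.431444i ⇒ D=-0.034057+0.170737i

Re=-0.0341 Im=0.1707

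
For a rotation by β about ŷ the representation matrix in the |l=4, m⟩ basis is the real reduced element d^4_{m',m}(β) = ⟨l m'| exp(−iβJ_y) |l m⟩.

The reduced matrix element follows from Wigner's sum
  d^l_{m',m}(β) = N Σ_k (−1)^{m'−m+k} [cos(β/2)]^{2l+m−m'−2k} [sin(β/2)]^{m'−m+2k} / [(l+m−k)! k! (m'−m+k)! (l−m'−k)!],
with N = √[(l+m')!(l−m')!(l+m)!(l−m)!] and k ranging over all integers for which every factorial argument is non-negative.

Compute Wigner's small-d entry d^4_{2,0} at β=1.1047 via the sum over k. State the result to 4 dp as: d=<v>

d=0.1305

d^4_{2,0}(β=1.1047) via Wigner's sum:
c=cos(1.1047/2)=0.851294, s=sin(1.1047/2)=0.524689; N=√[720·2·24·24]=910.735966
k∈{0,1,2} keeps every argument non-negative
  k=0: (−1)^2·910.7360/(96)·0.8513^6·0.5247^2 = +0.994037
  k=1: (−1)^3·910.7360/(36)·0.8513^4·0.5247^4 = -1.006970
  k=2: (−1)^4·910.7360/(96)·0.8513^2·0.5247^6 = +0.143448
d^4_{2,0}(1.1047) = +0.994037 -1.006970 +0.143448 = +0.130514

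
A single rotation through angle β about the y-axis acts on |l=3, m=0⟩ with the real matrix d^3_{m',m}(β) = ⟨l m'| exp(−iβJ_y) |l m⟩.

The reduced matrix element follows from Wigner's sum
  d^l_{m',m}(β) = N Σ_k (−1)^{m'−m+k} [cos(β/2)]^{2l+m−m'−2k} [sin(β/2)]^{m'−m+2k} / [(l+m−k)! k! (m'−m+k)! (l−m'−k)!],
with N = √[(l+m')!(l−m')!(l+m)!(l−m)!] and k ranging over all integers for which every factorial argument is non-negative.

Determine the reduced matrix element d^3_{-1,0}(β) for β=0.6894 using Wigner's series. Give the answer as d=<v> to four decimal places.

d^3_{-1,0}(β=0.6894) via Wigner's sum:
With c≡cos(β/2)=0.941177 and s≡sin(β/2)=0.337914, N=[2·24·6·6]^{1/2}=41.569219
k: max(0,(0)−(-1))=1 … min(3+(0),3−(-1))=3
  k=1: (−1)^0·41.5692/(12)·0.9412^5·0.3379^1 = +0.864477
  k=2: (−1)^1·41.5692/(4)·0.9412^3·0.3379^3 = -0.334307
  k=3: (−1)^2·41.5692/(12)·0.9412^1·0.3379^5 = +0.014365
d^3_{-1,0}(0.6894) = +0.864477 -0.334307 +0.014365 = +0.544535

d=0.5445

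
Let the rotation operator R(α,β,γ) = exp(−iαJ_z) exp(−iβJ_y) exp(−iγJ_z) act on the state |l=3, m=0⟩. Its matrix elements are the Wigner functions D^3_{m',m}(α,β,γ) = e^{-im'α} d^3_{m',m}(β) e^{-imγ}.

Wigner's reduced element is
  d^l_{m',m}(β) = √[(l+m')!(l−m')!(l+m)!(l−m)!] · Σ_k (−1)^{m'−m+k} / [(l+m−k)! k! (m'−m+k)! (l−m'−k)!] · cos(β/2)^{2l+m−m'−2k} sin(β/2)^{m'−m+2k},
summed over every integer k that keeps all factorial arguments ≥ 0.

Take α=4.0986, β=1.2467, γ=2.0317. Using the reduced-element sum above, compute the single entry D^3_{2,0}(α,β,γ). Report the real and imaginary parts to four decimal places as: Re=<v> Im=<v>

Re=-0.1319 Im=-0.3690

Split into d^3_{2,0}(β=1.2467) × two z-phases.
c=cos(1.2467/2)=0.811927, s=sin(1.2467/2)=0.583758; N=√[120·1·6·6]=65.726707
k∈{0,1} keeps every argument non-negative
  k=0: (−1)^2·65.7267/(12)·0.8119^4·0.5838^2 = +0.811140
  k=1: (−1)^3·65.7267/(12)·0.8119^2·0.5838^4 = -0.419303
d^3_{2,0}(1.2467) = +0.811140 -0.419303 = +0.391837
Phases: e^{-i·(2)·4.0986}=-0.336519-0.941677i, e^{-i·(0)·2.0317}=+1.000000+0.000000i ⇒ D=-0.131861-0.368984i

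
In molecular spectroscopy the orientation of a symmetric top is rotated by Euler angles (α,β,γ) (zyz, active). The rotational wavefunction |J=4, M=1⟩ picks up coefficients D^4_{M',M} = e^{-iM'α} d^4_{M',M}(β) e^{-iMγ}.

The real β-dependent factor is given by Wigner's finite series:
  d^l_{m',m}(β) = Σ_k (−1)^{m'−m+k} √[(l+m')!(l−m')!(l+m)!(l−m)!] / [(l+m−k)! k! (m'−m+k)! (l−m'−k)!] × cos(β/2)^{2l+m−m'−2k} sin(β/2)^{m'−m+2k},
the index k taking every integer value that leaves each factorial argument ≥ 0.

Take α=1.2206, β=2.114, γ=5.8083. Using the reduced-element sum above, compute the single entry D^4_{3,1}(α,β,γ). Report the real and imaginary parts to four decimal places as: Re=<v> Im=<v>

First d^4_{3,1}(β=2.114), then the phase factors e^{-i(3)α} and e^{-i(1)γ}:
With c≡cos(β/2)=0.491487 and s≡sin(β/2)=0.870885, N=[5040·1·120·6]^{1/2}=1904.940944
The bounds max(0,m−m')=0 and min(l+m,l−m')=1 give 2 terms
  k=0: (−1)^2·1904.9409/(240)·0.4915^6·0.8709^2 = +0.084852
  k=1: (−1)^3·1904.9409/(144)·0.4915^4·0.8709^4 = -0.444028
d^4_{3,1}(2.114) = +0.084852 -0.444028 = -0.359175
Attach z-rotation phases: D = e^{-i(3)(1.2206)}·(-0.359175)·e^{-i(1)(5.8083)} = +0.358807-0.016273i

Re=0.3588 Im=-0.0163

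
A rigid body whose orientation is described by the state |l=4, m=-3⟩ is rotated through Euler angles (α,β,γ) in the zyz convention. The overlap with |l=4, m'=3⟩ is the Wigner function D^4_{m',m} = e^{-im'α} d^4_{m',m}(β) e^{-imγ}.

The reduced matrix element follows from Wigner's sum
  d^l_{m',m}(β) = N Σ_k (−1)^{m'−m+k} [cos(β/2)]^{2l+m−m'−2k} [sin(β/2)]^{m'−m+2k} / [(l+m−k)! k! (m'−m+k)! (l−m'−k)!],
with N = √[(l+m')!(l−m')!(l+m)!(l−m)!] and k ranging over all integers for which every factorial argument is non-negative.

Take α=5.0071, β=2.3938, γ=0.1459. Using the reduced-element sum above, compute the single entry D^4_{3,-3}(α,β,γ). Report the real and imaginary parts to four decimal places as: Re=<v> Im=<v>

D^4_{3,-3}(5.0071,2.3938,0.1459) = e^{-i·3·5.0071}·d^4_{3,-3}(2.3938)·e^{-i·-3·0.1459}. Compute d first:
With c≡cos(β/2)=0.365245 and s≡sin(β/2)=0.930911, N=[5040·1·1·5040]^{1/2}=5040.000000
k: max(0,(-3)−(3))=0 … min(4+(-3),4−(3))=1
  k=0: (−1)^6·5040.0000/(720)·0.3652^2·0.9309^6 = +0.607739
  k=1: (−1)^7·5040.0000/(5040)·0.3652^0·0.9309^8 = -0.563984
d^4_{3,-3}(2.3938) = +0.607739 -0.563984 = +0.043756
Phases: e^{-i·(3)·5.0071}=-0.773366-0.633960i, e^{-i·(-3)·0.1459}=+0.905729+0.423857i ⇒ D=-0.018892-0.039467i

Re=-0.0189 Im=-0.0395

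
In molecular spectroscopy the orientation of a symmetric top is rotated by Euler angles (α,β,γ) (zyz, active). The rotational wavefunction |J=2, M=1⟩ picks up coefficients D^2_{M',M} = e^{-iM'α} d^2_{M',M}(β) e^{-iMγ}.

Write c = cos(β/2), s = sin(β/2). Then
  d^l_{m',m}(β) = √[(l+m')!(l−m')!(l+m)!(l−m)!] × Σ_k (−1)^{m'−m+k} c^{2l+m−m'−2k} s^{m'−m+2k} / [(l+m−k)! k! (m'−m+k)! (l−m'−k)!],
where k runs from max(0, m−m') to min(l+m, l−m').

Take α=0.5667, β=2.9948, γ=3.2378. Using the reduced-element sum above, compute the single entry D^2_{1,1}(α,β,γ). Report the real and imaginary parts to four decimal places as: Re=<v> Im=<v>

Split into d^2_{1,1}(β=2.9948) × two z-phases.
With c≡cos(β/2)=0.073330 and s≡sin(β/2)=0.997308, N=[6·1·6·1]^{1/2}=6.000000
Admissible k: 0..1 (factorial args all ≥0)
  k=0: (−1)^0·6.0000/(6)·0.0733^4·0.9973^0 = +0.000029
  k=1: (−1)^1·6.0000/(2)·0.0733^2·0.9973^2 = -0.016045
d^2_{1,1}(2.9948) = +0.000029 -0.016045 = -0.016016
Phases: e^{-i·(1)·0.5667}=+0.843677-0.536851i, e^{-i·(1)·3.2378}=-0.995376+0.096059i ⇒ D=+0.012624-0.009857i

Re=0.0126 Im=-0.0099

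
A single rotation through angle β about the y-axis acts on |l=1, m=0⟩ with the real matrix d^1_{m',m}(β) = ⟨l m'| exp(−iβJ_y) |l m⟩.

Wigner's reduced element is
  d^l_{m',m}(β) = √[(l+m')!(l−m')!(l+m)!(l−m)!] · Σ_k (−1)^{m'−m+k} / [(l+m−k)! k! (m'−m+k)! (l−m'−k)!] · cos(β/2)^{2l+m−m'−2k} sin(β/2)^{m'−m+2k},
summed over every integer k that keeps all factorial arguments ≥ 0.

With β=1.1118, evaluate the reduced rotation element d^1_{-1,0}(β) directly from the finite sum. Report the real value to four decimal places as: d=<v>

d^1_{-1,0}(β=1.1118) via Wigner's sum:
With c≡cos(β/2)=0.849426 and s≡sin(β/2)=0.527708, N=[1·2·1·1]^{1/2}=1.414214
k∈{1} keeps every argument non-negative
  k=1: (−1)^0·1.4142/(1)·0.8494^1·0.5277^1 = +0.633920
d^1_{-1,0}(1.1118) = +0.633920

d=0.6339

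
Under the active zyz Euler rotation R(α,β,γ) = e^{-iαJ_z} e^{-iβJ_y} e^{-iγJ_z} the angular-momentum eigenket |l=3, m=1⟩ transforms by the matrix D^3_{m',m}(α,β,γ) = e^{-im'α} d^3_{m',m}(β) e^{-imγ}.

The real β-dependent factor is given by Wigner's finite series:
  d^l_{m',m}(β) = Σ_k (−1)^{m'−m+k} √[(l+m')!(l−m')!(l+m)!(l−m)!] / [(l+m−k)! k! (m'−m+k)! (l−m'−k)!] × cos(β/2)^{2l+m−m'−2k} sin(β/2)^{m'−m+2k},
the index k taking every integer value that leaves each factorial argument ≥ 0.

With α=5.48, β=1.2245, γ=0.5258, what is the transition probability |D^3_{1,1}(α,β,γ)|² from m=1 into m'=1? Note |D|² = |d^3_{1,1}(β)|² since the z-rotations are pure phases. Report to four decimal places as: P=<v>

D^3_{1,1}(5.48,1.2245,0.5258) = e^{-i·1·5.48}·d^3_{1,1}(1.2245)·e^{-i·1·0.5258}. Compute d first:
With c≡cos(β/2)=0.818357 and s≡sin(β/2)=0.574710, N=[24·2·24·2]^{1/2}=48.000000
k: max(0,(1)−(1))=0 … min(3+(1),3−(1))=2
  k=0: (−1)^0·48.0000/(48)·0.8184^6·0.5747^0 = +0.300370
  k=1: (−1)^1·48.0000/(6)·0.8184^4·0.5747^2 = -1.185111
  k=2: (−1)^2·48.0000/(8)·0.8184^2·0.5747^4 = +0.438362
d^3_{1,1}(1.2245) = +0.300370 -1.185111 +0.438362 = -0.446379
|D^3_{1,1}|² = |d^3_{1,1}(β)|² = (-0.446379)² = 0.199254 (the z-rotation phases have unit modulus)

P=0.1993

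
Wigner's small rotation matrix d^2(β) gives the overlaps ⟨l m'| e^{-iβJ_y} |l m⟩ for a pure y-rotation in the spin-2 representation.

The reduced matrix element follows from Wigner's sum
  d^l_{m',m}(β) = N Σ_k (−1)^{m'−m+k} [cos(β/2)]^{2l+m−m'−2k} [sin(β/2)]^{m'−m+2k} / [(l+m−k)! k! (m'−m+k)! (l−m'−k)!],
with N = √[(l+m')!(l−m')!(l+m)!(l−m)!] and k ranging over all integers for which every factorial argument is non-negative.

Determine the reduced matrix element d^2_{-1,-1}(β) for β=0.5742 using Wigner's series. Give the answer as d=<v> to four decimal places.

d=0.6248

d^2_{-1,-1}(β=0.5742) via Wigner's sum:
c=cos(0.5742/2)=0.959069, s=sin(0.5742/2)=0.283172; N=√[1·6·1·6]=6.000000
k: max(0,(-1)−(-1))=0 … min(2+(-1),2−(-1))=1
  k=0: (−1)^0·6.0000/(6)·0.9591^4·0.2832^0 = +0.846057
  k=1: (−1)^1·6.0000/(2)·0.9591^2·0.2832^2 = -0.221270
d^2_{-1,-1}(0.5742) = +0.846057 -0.221270 = +0.624787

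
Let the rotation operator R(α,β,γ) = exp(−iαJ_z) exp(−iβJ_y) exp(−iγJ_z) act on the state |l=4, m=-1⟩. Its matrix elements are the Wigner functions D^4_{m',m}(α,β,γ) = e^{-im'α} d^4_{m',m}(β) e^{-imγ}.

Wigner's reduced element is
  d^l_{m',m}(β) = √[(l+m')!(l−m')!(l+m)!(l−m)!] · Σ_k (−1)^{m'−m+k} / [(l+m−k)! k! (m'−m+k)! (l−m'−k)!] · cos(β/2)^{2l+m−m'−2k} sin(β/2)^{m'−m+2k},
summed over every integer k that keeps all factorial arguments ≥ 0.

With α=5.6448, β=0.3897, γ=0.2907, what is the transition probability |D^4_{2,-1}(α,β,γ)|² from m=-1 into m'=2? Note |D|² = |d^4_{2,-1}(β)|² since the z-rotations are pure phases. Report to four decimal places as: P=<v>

Split into d^4_{2,-1}(β=0.3897) × two z-phases.
Half-angle: c=0.981077, s=0.193619. N=√(720·2·6·120)=1018.233765
The bounds max(0,m−m')=0 and min(l+m,l−m')=2 give 3 terms
  k=0: (−1)^3·1018.2338/(72)·0.9811^5·0.1936^3 = -0.093299
  k=1: (−1)^4·1018.2338/(48)·0.9811^3·0.1936^5 = +0.005451
  k=2: (−1)^5·1018.2338/(240)·0.9811^1·0.1936^7 = -0.000042
d^4_{2,-1}(0.3897) = -0.093299 +0.005451 -0.000042 = -0.087891
|D^4_{2,-1}|² = |d^4_{2,-1}(β)|² = (-0.087891)² = 0.007725 (the z-rotation phases have unit modulus)

P=0.0077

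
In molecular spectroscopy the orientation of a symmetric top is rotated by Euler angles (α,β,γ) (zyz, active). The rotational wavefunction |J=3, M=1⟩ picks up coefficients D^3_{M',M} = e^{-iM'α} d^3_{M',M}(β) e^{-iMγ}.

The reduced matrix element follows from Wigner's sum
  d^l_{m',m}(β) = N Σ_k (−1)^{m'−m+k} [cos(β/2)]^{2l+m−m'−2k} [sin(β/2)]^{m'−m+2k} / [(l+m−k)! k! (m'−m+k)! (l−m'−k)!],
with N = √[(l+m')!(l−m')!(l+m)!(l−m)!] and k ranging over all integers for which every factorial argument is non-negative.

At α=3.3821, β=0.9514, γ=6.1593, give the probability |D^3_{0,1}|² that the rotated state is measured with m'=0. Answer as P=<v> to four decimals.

First d^3_{0,1}(β=0.9514), then the phase factors e^{-i(0)α} and e^{-i(1)γ}:
With c≡cos(β/2)=0.888972 and s≡sin(β/2)=0.457961, N=[6·6·24·2]^{1/2}=41.569219
k: max(0,(1)−(0))=1 … min(3+(1),3−(0))=3
  k=1: (−1)^0·41.5692/(12)·0.8890^5·0.4580^1 = +0.880765
  k=2: (−1)^1·41.5692/(4)·0.8890^3·0.4580^3 = -0.701232
  k=3: (−1)^2·41.5692/(12)·0.8890^1·0.4580^5 = +0.062033
d^3_{0,1}(0.9514) = +0.880765 -0.701232 +0.062033 = +0.241566
|D^3_{0,1}|² = |d^3_{0,1}(β)|² = (+0.241566)² = 0.058354 (the z-rotation phases have unit modulus)

P=0.0584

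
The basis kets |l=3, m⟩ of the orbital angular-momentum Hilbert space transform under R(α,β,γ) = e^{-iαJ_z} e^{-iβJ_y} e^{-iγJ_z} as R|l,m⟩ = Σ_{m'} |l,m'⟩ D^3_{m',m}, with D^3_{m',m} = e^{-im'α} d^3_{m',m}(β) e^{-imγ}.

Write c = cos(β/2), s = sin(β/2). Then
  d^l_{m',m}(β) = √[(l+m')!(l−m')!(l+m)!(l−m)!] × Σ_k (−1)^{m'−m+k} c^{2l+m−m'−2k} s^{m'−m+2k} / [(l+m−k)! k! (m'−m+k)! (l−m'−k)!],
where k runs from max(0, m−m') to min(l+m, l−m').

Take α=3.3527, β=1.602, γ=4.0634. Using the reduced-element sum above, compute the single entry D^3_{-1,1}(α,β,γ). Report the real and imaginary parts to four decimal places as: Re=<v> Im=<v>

Re=-0.1267 Im=0.1091

First d^3_{-1,1}(β=1.602), then the phase factors e^{-i(-1)α} and e^{-i(1)γ}:
c=cos(1.602/2)=0.695989, s=sin(1.602/2)=0.718052; N=√[2·24·24·2]=48.000000
k∈{2,3,4} keeps every argument non-negative
  k=2: (−1)^0·48.0000/(8)·0.6960^4·0.7181^2 = +0.725894
  k=3: (−1)^1·48.0000/(6)·0.6960^2·0.7181^4 = -1.030195
  k=4: (−1)^2·48.0000/(48)·0.6960^0·0.7181^6 = +0.137068
d^3_{-1,1}(1.602) = +0.725894 -1.030195 +0.137068 = -0.167233
Attach z-rotation phases: D = e^{-i(-1)(3.3527)}·(-0.167233)·e^{-i(1)(4.0634)} = -0.126747+0.109097i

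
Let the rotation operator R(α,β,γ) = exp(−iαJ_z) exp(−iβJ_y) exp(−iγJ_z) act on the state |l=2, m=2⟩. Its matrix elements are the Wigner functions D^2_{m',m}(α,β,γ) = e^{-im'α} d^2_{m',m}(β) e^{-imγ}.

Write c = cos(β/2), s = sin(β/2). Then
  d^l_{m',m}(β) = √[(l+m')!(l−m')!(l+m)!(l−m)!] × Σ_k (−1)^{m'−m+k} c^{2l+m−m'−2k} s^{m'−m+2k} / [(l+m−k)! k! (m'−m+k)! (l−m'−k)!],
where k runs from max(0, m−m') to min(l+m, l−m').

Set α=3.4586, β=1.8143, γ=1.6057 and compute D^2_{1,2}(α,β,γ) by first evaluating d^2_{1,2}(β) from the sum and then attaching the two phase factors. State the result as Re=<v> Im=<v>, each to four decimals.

First d^2_{1,2}(β=1.8143), then the phase factors e^{-i(1)α} and e^{-i(2)γ}:
c=cos(1.8143/2)=0.615993, s=sin(1.8143/2)=0.787751; N=√[6·1·24·1]=12.000000
Admissible k: 1..1 (factorial args all ≥0)
  k=1: (−1)^0·12.0000/(6)·0.6160^3·0.7878^1 = +0.368254
d^2_{1,2}(1.8143) = +0.368254
Phases: e^{-i·(1)·3.4586}=-0.950173+0.311724i, e^{-i·(2)·1.6057}=-0.997564+0.069751i ⇒ D=+0.341045-0.138920i

Re=0.3410 Im=-0.1389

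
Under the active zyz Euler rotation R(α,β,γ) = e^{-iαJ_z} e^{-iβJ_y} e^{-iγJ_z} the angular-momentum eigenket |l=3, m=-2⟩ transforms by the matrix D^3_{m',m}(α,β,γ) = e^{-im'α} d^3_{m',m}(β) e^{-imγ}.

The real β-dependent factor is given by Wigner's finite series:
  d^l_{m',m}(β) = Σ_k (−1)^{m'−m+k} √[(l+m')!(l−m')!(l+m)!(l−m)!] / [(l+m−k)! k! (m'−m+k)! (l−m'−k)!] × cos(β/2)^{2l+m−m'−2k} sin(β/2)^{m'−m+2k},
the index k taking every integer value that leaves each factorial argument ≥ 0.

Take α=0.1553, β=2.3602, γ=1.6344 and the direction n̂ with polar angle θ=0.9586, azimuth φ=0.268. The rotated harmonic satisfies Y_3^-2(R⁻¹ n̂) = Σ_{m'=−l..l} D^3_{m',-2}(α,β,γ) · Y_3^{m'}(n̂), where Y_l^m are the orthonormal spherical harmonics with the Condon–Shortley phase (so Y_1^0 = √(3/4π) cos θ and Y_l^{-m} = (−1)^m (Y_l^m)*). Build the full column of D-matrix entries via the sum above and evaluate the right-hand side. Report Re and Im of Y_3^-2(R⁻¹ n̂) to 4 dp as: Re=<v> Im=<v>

Need the full column D^3_{m',-2} for m'=−3..3 at α=0.1553, β=2.3602, γ=1.6344.
cos(β/2)=0.380832, sin(β/2)=0.924644
d^3_{-3,-2}: single k=1 term ⇒ +0.018143;  D = -0.015045-0.010141i
d^3_{-2,-2}: k∈[0..1] ⇒ +0.003051 -0.089920 = -0.086869;  D = +0.078676+0.036828i
d^3_{-1,-2}: k∈[0..1] ⇒ -0.023423 +0.276157 = +0.252733;  D = -0.242715-0.070453i
d^3_{0,-2}: k∈[0..1] ⇒ +0.098502 -0.580666 = -0.482164;  D = +0.478269+0.061170i
d^3_{1,-2}: k∈[0..1] ⇒ -0.276157 +0.813967 = +0.537811;  D = -0.537598+0.015107i
d^3_{2,-2}: k∈[0..1] ⇒ +0.530074 -0.624953 = -0.094880;  D = +0.093289-0.017303i
d^3_{3,-2}: single k=0 term ⇒ -0.630496;  D = +0.594678-0.209485i
Y_3^{m'}(θ=0.9586,φ=0.268) and Σ D·Y over m':
  (-0.0150-0.0101i)·(+0.1587-0.1647i)  (+0.0787+0.0368i)·(+0.3382-0.2009i)  (-0.2427-0.0705i)·(+0.1661-0.0456i)  (+0.4783+0.0612i)·(-0.2893+0.0000i)  (-0.5376+0.0151i)·(-0.1661-0.0456i)  (+0.0933-0.0173i)·(+0.3382+0.2009i)  (+0.5947-0.2095i)·(-0.1587-0.1647i)
Y_3^-2(R⁻¹ n̂) = -0.155773-0.050604i

Re=-0.1558 Im=-0.0506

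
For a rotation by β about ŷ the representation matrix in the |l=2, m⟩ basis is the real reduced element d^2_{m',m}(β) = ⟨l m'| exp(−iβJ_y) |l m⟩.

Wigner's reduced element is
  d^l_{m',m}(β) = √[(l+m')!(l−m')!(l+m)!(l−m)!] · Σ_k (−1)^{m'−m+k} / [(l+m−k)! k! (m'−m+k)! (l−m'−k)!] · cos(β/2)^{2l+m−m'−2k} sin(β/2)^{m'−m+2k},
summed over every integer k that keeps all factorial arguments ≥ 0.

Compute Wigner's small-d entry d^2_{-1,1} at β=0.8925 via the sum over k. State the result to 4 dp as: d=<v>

d=0.4200

d^2_{-1,1}(β=0.8925) via Wigner's sum:
Half-angle: c=0.902072, s=0.431586. N=√(1·6·6·1)=6.000000
k∈{2,3} keeps every argument non-negative
  k=2: (−1)^0·6.0000/(2)·0.9021^2·0.4316^2 = +0.454714
  k=3: (−1)^1·6.0000/(6)·0.9021^0·0.4316^4 = -0.034695
d^2_{-1,1}(0.8925) = +0.454714 -0.034695 = +0.420018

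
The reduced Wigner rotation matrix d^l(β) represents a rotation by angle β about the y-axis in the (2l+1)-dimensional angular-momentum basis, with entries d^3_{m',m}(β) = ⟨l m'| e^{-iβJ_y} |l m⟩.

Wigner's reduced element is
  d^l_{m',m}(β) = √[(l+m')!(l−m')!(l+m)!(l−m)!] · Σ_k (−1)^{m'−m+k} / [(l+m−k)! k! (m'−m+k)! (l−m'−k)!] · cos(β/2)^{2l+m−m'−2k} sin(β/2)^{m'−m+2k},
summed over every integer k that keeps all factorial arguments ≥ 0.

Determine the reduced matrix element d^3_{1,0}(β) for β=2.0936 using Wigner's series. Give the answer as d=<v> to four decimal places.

d^3_{1,0}(β=2.0936) via Wigner's sum:
c=cos(2.0936/2)=0.500344, s=sin(2.0936/2)=0.865827; N=√[24·2·6·6]=41.569219
k: max(0,(0)−(1))=0 … min(3+(0),3−(1))=2
  k=0: (−1)^1·41.5692/(12)·0.5003^5·0.8658^1 = -0.094052
  k=1: (−1)^2·41.5692/(4)·0.5003^3·0.8658^3 = +0.844912
  k=2: (−1)^3·41.5692/(12)·0.5003^1·0.8658^5 = -0.843362
d^3_{1,0}(2.0936) = -0.094052 +0.844912 -0.843362 = -0.092502

d=-0.0925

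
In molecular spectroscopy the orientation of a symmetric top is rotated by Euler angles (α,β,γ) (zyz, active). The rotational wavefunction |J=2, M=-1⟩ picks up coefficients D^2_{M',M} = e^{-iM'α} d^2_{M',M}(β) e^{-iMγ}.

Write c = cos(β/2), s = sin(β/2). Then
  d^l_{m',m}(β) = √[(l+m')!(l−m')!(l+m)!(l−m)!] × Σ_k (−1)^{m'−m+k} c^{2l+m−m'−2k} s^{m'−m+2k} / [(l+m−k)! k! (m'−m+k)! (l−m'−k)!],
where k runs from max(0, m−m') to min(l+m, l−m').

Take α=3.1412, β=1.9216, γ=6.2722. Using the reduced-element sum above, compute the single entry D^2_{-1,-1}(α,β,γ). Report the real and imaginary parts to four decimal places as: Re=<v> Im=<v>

Re=0.5537 Im=-0.0063

D^2_{-1,-1}(3.1412,1.9216,6.2722) = e^{-i·-1·3.1412}·d^2_{-1,-1}(1.9216)·e^{-i·-1·6.2722}. Compute d first:
c=cos(1.9216/2)=0.572864, s=sin(1.9216/2)=0.819650; N=√[1·6·1·6]=6.000000
k∈{0,1} keeps every argument non-negative
  k=0: (−1)^0·6.0000/(6)·0.5729^4·0.8197^0 = +0.107698
  k=1: (−1)^1·6.0000/(2)·0.5729^2·0.8197^2 = -0.661427
d^2_{-1,-1}(1.9216) = +0.107698 -0.661427 = -0.553729
Phases: e^{-i·(-1)·3.1412}=-1.000000+0.000393i, e^{-i·(-1)·6.2722}=+0.999940-0.010985i ⇒ D=+0.553693-0.006300i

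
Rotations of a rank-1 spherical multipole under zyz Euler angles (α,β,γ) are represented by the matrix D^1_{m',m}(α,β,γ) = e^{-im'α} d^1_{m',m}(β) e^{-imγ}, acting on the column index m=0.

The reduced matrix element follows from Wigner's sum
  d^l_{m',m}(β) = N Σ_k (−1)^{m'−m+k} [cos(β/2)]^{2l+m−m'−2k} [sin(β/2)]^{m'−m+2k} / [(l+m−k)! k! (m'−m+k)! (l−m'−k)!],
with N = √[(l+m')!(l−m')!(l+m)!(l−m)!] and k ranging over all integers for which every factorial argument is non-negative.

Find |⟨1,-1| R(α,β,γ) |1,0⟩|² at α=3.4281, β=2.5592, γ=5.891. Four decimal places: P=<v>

Split into d^1_{-1,0}(β=2.5592) × two z-phases.
With c≡cos(β/2)=0.287098 and s≡sin(β/2)=0.957901, N=[1·2·1·1]^{1/2}=1.414214
k: max(0,(0)−(-1))=1 … min(1+(0),1−(-1))=1
  k=1: (−1)^0·1.4142/(1)·0.2871^1·0.9579^1 = +0.388926
d^1_{-1,0}(2.5592) = +0.388926
|D^1_{-1,0}|² = |d^1_{-1,0}(β)|² = (+0.388926)² = 0.151263 (the z-rotation phases have unit modulus)

P=0.1513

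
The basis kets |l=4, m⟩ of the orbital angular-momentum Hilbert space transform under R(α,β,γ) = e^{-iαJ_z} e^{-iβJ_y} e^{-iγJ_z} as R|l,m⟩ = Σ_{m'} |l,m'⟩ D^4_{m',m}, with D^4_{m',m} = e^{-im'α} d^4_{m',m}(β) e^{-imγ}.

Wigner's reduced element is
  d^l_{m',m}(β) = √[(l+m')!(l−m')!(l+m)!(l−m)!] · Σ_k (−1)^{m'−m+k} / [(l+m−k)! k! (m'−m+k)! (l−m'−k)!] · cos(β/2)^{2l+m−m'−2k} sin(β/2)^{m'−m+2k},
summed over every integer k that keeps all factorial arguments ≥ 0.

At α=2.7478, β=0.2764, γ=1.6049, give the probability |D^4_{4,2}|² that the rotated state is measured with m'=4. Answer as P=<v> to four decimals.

Split into d^4_{4,2}(β=0.2764) × two z-phases.
c=cos(0.2764/2)=0.990466, s=sin(0.2764/2)=0.137761; N=√[40320·1·720·2]=7619.763776
k∈{0} keeps every argument non-negative
  k=0: (−1)^2·7619.7638/(1440)·0.9905^6·0.1378^2 = +0.094812
d^4_{4,2}(0.2764) = +0.094812
|D^4_{4,2}|² = |d^4_{4,2}(β)|² = (+0.094812)² = 0.008989 (the z-rotation phases have unit modulus)

P=0.0090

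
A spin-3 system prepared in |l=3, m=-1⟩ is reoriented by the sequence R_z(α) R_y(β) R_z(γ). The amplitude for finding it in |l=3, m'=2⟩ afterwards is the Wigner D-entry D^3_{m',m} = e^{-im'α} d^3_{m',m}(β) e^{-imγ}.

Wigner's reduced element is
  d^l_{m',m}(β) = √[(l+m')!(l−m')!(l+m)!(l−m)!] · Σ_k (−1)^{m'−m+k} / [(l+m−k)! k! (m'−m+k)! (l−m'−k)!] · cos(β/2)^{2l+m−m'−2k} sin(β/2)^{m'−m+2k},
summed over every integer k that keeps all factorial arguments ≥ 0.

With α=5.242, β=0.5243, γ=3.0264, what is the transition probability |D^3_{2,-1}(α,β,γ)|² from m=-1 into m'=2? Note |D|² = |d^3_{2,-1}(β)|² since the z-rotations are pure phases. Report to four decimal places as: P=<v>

First d^3_{2,-1}(β=0.5243), then the phase factors e^{-i(2)α} and e^{-i(-1)γ}:
Half-angle: c=0.965835, s=0.259158. N=√(120·1·2·24)=75.894664
k: max(0,(-1)−(2))=0 … min(3+(-1),3−(2))=1
  k=0: (−1)^3·75.8947/(12)·0.9658^3·0.2592^3 = -0.099182
  k=1: (−1)^4·75.8947/(24)·0.9658^1·0.2592^5 = +0.003570
d^3_{2,-1}(0.5243) = -0.099182 +0.003570 = -0.095611
|D^3_{2,-1}|² = |d^3_{2,-1}(β)|² = (-0.095611)² = 0.009141 (the z-rotation phases have unit modulus)

P=0.0091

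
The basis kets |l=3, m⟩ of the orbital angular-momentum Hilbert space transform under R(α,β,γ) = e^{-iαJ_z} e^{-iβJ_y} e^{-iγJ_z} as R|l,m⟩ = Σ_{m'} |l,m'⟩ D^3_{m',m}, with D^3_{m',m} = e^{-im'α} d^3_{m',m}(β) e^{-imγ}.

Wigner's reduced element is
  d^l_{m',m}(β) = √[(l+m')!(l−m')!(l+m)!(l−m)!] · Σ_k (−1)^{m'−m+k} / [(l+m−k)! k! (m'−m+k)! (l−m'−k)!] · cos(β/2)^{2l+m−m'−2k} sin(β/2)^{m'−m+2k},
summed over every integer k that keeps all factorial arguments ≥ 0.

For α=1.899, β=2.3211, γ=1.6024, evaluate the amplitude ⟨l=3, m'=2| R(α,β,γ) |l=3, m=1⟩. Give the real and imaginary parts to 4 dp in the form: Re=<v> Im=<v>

First d^3_{2,1}(β=2.3211), then the phase factors e^{-i(2)α} and e^{-i(1)γ}:
With c≡cos(β/2)=0.398835 and s≡sin(β/2)=0.917023, N=[120·1·24·2]^{1/2}=75.894664
The bounds max(0,m−m')=0 and min(l+m,l−m')=1 give 2 terms
  k=0: (−1)^1·75.8947/(24)·0.3988^5·0.9170^1 = -0.029265
  k=1: (−1)^2·75.8947/(12)·0.3988^3·0.9170^3 = +0.309422
d^3_{2,1}(2.3211) = -0.029265 +0.309422 = +0.280157
Attach z-rotation phases: D = e^{-i(2)(1.899)}·(+0.280157)·e^{-i(1)(1.6024)} = +0.177900+0.216424i

Re=0.1779 Im=0.2164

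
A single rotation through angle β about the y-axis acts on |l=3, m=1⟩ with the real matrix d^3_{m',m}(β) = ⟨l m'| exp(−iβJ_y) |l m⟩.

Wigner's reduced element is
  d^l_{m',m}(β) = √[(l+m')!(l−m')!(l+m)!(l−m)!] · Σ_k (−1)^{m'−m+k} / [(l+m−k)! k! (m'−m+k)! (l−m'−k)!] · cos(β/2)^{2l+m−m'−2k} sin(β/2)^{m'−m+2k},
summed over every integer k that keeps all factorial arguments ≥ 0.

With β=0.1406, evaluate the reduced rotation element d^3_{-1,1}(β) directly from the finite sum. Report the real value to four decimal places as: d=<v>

d=0.0291

d^3_{-1,1}(β=0.1406) via Wigner's sum:
Half-angle: c=0.997530, s=0.070242. N=√(2·24·24·2)=48.000000
k: max(0,(1)−(-1))=2 … min(3+(1),3−(-1))=4
  k=2: (−1)^0·48.0000/(8)·0.9975^4·0.0702^2 = +0.029312
  k=3: (−1)^1·48.0000/(6)·0.9975^2·0.0702^4 = -0.000194
  k=4: (−1)^2·48.0000/(48)·0.9975^0·0.0702^6 = +0.000000
d^3_{-1,1}(0.1406) = +0.029312 -0.000194 +0.000000 = +0.029119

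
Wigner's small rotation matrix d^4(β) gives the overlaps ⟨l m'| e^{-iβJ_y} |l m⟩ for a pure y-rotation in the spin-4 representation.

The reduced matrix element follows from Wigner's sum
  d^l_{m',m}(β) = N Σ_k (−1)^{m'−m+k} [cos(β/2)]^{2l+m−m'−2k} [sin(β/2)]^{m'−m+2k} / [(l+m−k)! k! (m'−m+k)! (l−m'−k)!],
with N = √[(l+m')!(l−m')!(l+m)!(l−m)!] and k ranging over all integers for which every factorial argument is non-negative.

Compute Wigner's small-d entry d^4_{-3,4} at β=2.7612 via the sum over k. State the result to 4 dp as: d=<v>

d=0.4708

d^4_{-3,4}(β=2.7612) via Wigner's sum:
With c≡cos(β/2)=0.189052 and s≡sin(β/2)=0.981967, N=[1·5040·40320·1]^{1/2}=14255.272709
Admissible k: 7..7 (factorial args all ≥0)
  k=7: (−1)^0·14255.2727/(5040)·0.1891^1·0.9820^7 = +0.470765
d^4_{-3,4}(2.7612) = +0.470765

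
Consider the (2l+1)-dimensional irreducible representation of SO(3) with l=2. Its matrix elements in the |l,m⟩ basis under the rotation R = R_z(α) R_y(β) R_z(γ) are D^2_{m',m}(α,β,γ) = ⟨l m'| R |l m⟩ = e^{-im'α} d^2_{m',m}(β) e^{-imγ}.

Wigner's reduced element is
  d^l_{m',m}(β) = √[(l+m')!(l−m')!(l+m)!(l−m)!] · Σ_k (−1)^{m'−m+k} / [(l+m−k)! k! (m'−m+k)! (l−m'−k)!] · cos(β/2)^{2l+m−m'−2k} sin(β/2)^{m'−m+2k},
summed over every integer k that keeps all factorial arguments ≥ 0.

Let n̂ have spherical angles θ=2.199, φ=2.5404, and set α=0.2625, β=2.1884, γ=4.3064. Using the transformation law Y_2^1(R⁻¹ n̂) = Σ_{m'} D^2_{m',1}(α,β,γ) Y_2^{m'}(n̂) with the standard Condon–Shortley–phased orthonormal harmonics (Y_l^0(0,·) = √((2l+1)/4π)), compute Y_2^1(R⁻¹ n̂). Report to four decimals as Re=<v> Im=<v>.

Need the full column D^2_{m',1} for m'=−2..2 at α=0.2625, β=2.1884, γ=4.3064.
cos(β/2)=0.458757, sin(β/2)=0.888562
d^2_{-2,1}: single k=3 term ⇒ +0.643688;  D = -0.516374+0.384308i
d^2_{-1,1}: k∈[2..3] ⇒ +0.498497 -0.623376 = -0.124879;  D = +0.077400-0.098000i
d^2_{0,1}: k∈[1..2] ⇒ +0.210142 -0.788354 = -0.578212;  D = +0.228352-0.531211i
d^2_{1,1}: k∈[0..1] ⇒ +0.044293 -0.498497 = -0.454204;  D = +0.064950-0.449536i
d^2_{2,1}: single k=0 term ⇒ -0.171580;  D = -0.020372-0.170366i
Y_2^{m'}(θ=2.199,φ=2.5404) and Σ D·Y over m':
  (-0.5164+0.3843i)·(+0.0911+0.2359i)  (+0.0774-0.0980i)·(+0.3029+0.2078i)  (+0.2284-0.5312i)·(+0.0114+0.0000i)  (+0.0649-0.4495i)·(-0.3029+0.2078i)  (-0.0204-0.1704i)·(+0.0911-0.2359i)
Y_2^1(R⁻¹ n̂) = -0.059582+0.032491i

Re=-0.0596 Im=0.0325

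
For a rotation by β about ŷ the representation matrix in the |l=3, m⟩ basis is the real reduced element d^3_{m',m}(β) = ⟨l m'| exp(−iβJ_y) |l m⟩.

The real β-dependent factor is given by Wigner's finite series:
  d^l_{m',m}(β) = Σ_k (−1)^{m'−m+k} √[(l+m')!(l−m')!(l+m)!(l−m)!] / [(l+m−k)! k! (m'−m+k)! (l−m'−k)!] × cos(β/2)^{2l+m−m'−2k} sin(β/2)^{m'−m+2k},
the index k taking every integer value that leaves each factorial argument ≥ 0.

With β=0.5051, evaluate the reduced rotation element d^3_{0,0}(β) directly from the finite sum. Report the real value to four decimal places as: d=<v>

d=0.3628

d^3_{0,0}(β=0.5051) via Wigner's sum:
Half-angle: c=0.968278, s=0.249874. N=√(6·6·6·6)=36.000000
k: max(0,(0)−(0))=0 … min(3+(0),3−(0))=3
  k=0: (−1)^0·36.0000/(36)·0.9683^6·0.2499^0 = +0.824141
  k=1: (−1)^1·36.0000/(4)·0.9683^4·0.2499^2 = -0.493953
  k=2: (−1)^2·36.0000/(4)·0.9683^2·0.2499^4 = +0.032895
  k=3: (−1)^3·36.0000/(36)·0.9683^0·0.2499^6 = -0.000243
d^3_{0,0}(0.5051) = +0.824141 -0.493953 +0.032895 -0.000243 = +0.362840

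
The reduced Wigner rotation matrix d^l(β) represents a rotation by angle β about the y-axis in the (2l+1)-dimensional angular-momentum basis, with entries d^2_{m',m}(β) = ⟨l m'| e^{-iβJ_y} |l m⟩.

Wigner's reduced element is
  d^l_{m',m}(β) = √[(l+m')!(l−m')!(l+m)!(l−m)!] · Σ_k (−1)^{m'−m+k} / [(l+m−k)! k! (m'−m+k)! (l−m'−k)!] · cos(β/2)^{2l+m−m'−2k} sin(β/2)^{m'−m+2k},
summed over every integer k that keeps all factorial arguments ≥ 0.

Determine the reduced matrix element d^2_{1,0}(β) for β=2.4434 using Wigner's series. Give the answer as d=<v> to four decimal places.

d=0.6031

d^2_{1,0}(β=2.4434) via Wigner's sum:
c=cos(2.4434/2)=0.342049, s=sin(2.4434/2)=0.939682; N=√[6·1·2·2]=4.898979
k: max(0,(0)−(1))=0 … min(2+(0),2−(1))=1
  k=0: (−1)^1·4.8990/(2)·0.3420^3·0.9397^1 = -0.092113
  k=1: (−1)^2·4.8990/(2)·0.3420^1·0.9397^3 = +0.695195
d^2_{1,0}(2.4434) = -0.092113 +0.695195 = +0.603082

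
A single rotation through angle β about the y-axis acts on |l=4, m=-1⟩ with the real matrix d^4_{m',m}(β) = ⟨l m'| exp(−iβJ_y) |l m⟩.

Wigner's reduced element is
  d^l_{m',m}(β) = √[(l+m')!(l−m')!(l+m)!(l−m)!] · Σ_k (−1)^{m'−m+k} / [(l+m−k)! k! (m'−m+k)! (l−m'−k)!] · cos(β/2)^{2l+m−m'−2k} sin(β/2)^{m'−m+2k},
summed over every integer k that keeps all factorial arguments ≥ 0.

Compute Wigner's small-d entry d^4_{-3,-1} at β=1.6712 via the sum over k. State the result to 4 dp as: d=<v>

d^4_{-3,-1}(β=1.6712) via Wigner's sum:
c=cos(1.6712/2)=0.670733, s=sin(1.6712/2)=0.741699; N=√[1·5040·6·120]=1904.940944
k: max(0,(-1)−(-3))=2 … min(4+(-1),4−(-3))=3
  k=2: (−1)^0·1904.9409/(240)·0.6707^6·0.7417^2 = +0.397579
  k=3: (−1)^1·1904.9409/(144)·0.6707^4·0.7417^4 = -0.810267
d^4_{-3,-1}(1.6712) = +0.397579 -0.810267 = -0.412688

d=-0.4127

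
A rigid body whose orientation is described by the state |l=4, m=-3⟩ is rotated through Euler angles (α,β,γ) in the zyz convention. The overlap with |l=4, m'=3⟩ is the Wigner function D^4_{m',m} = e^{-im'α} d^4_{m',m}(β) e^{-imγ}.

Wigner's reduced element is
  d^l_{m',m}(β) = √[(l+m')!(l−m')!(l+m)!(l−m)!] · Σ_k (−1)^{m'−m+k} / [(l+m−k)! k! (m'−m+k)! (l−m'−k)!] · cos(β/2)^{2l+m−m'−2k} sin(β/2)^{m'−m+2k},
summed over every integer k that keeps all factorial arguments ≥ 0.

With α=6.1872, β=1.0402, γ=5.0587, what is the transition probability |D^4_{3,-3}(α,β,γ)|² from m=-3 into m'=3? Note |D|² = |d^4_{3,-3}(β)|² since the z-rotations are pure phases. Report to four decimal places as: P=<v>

Split into d^4_{3,-3}(β=1.0402) × two z-phases.
c=cos(1.0402/2)=0.867769, s=sin(1.0402/2)=0.496967; N=√[5040·1·1·5040]=5040.000000
k: max(0,(-3)−(3))=0 … min(4+(-3),4−(3))=1
  k=0: (−1)^6·5040.0000/(720)·0.8678^2·0.4970^6 = +0.079409
  k=1: (−1)^7·5040.0000/(5040)·0.8678^0·0.4970^8 = -0.003721
d^4_{3,-3}(1.0402) = +0.079409 -0.003721 = +0.075689
|D^4_{3,-3}|² = |d^4_{3,-3}(β)|² = (+0.075689)² = 0.005729 (the z-rotation phases have unit modulus)

P=0.0057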